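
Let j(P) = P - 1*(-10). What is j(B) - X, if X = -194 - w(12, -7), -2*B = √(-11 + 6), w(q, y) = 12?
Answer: 216 - I*√5/2 ≈ 216.0 - 1.118*I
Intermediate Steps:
B = -I*√5/2 (B = -√(-11 + 6)/2 = -I*√5/2 ≈ -1.118*I)
X = -206 (X = -194 - 1*12 = -194 - 12 = -206)
j(P) = 10 + P (j(P) = P + 10 = 10 + P)
j(B) - X = (10 - I*√5/2) - 1*(-206) = (10 - I*√5/2) + 206 = 216 - I*√5/2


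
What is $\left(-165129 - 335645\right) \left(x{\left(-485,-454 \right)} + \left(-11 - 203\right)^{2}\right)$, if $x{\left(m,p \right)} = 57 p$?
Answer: $-9974416532$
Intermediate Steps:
$\left(-165129 - 335645\right) \left(x{\left(-485,-454 \right)} + \left(-11 - 203\right)^{2}\right) = \left(-165129 - 335645\right) \left(57 \left(-454\right) + \left(-11 - 203\right)^{2}\right) = - 500774 \left(-25878 + \left(-214\right)^{2}\right) = - 500774 \left(-25878 + 45796\right) = \left(-500774\right) 19918 = -9974416532$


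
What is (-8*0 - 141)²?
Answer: 19881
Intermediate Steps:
(-8*0 - 141)² = (0 - 141)² = (-141)² = 19881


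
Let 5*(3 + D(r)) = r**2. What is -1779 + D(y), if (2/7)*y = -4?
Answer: -8714/5 ≈ -1742.8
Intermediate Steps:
y = -14 (y = (7/2)*(-4) = -14)
D(r) = -3 + r**2/5
-1779 + D(y) = -1779 + (-3 + (1/5)*(-14)**2) = -1779 + (-3 + (1/5)*196) = -1779 + (-3 + 196/5) = -1779 + 181/5 = -8714/5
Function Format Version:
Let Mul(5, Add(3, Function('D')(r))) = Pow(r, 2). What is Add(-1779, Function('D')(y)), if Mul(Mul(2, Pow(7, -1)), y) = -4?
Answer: Rational(-8714, 5) ≈ -1742.8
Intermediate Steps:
y = -14 (y = Mul(Rational(7, 2), -4) = -14)
Function('D')(r) = Add(-3, Mul(Rational(1, 5), Pow(r, 2)))
Add(-1779, Function('D')(y)) = Add(-1779, Add(-3, Mul(Rational(1, 5), Pow(-14, 2)))) = Add(-1779, Add(-3, Mul(Rational(1, 5), 196))) = Add(-1779, Add(-3, Rational(196, 5))) = Add(-1779, Rational(181, 5)) = Rational(-8714, 5)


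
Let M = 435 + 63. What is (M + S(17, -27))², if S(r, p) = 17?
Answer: 265225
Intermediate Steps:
M = 498
(M + S(17, -27))² = (498 + 17)² = 515² = 265225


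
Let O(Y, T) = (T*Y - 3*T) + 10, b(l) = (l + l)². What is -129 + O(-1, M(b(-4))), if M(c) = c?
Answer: -375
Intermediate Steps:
b(l) = 4*l² (b(l) = (2*l)² = 4*l²)
O(Y, T) = 10 - 3*T + T*Y (O(Y, T) = (-3*T + T*Y) + 10 = 10 - 3*T + T*Y)
-129 + O(-1, M(b(-4))) = -129 + (10 - 12*(-4)² + (4*(-4)²)*(-1)) = -129 + (10 - 12*16 + (4*16)*(-1)) = -129 + (10 - 3*64 + 64*(-1)) = -129 + (10 - 192 - 64) = -129 - 246 = -375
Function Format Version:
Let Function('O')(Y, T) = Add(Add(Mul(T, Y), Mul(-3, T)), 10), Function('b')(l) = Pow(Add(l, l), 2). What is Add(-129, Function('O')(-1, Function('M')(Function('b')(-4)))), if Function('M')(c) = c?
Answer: -375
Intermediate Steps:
Function('b')(l) = Mul(4, Pow(l, 2)) (Function('b')(l) = Pow(Mul(2, l), 2) = Mul(4, Pow(l, 2)))
Function('O')(Y, T) = Add(10, Mul(-3, T), Mul(T, Y)) (Function('O')(Y, T) = Add(Add(Mul(-3, T), Mul(T, Y)), 10) = Add(10, Mul(-3, T), Mul(T, Y)))
Add(-129, Function('O')(-1, Function('M')(Function('b')(-4)))) = Add(-129, Add(10, Mul(-3, Mul(4, Pow(-4, 2))), Mul(Mul(4, Pow(-4, 2)), -1))) = Add(-129, Add(10, Mul(-3, Mul(4, 16)), Mul(Mul(4, 16), -1))) = Add(-129, Add(10, Mul(-3, 64), Mul(64, -1))) = Add(-129, Add(10, -192, -64)) = Add(-129, -246) = -375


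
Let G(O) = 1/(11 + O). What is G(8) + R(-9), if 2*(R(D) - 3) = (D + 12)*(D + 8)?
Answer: 59/38 ≈ 1.5526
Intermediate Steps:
R(D) = 3 + (8 + D)*(12 + D)/2 (R(D) = 3 + ((D + 12)*(D + 8))/2 = 3 + ((12 + D)*(8 + D))/2 = 3 + ((8 + D)*(12 + D))/2 = 3 + (8 + D)*(12 + D)/2)
G(8) + R(-9) = 1/(11 + 8) + (51 + (½)*(-9)² + 10*(-9)) = 1/19 + (51 + (½)*81 - 90) = 1/19 + (51 + 81/2 - 90) = 1/19 + 3/2 = 59/38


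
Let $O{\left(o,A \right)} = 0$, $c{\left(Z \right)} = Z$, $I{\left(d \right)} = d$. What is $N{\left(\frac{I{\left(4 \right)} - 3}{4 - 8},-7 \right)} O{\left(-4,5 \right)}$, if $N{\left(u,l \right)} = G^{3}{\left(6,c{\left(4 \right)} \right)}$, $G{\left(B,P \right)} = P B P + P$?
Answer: $0$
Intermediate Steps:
$G{\left(B,P \right)} = P + B P^{2}$ ($G{\left(B,P \right)} = B P P + P = B P^{2} + P = P + B P^{2}$)
$N{\left(u,l \right)} = 1000000$ ($N{\left(u,l \right)} = \left(4 \left(1 + 6 \cdot 4\right)\right)^{3} = \left(4 \left(1 + 24\right)\right)^{3} = \left(4 \cdot 25\right)^{3} = 100^{3} = 1000000$)
$N{\left(\frac{I{\left(4 \right)} - 3}{4 - 8},-7 \right)} O{\left(-4,5 \right)} = 1000000 \cdot 0 = 0$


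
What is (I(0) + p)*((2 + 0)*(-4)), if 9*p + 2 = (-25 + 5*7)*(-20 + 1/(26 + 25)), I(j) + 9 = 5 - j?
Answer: 97024/459 ≈ 211.38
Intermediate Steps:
I(j) = -4 - j (I(j) = -9 + (5 - j) = -4 - j)
p = -10292/459 (p = -2/9 + ((-25 + 5*7)*(-20 + 1/(26 + 25)))/9 = -2/9 + ((-25 + 35)*(-20 + 1/51))/9 = -2/9 + (10*(-20 + 1/51))/9 = -2/9 + (10*(-1019/51))/9 = -2/9 + (⅑)*(-10190/51) = -2/9 - 10190/459 = -10292/459 ≈ -22.423)
(I(0) + p)*((2 + 0)*(-4)) = ((-4 - 1*0) - 10292/459)*((2 + 0)*(-4)) = ((-4 + 0) - 10292/459)*(2*(-4)) = (-4 - 10292/459)*(-8) = -12128/459*(-8) = 97024/459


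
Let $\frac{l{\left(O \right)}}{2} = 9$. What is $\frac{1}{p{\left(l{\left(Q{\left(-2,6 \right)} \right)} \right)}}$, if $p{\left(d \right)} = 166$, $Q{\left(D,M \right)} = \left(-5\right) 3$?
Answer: $\frac{1}{166} \approx 0.0060241$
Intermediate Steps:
$Q{\left(D,M \right)} = -15$
$l{\left(O \right)} = 18$ ($l{\left(O \right)} = 2 \cdot 9 = 18$)
$\frac{1}{p{\left(l{\left(Q{\left(-2,6 \right)} \right)} \right)}} = \frac{1}{166}$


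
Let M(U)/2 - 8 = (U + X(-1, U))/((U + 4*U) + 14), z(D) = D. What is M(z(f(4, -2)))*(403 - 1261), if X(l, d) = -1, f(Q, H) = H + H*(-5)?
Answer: -125554/9 ≈ -13950.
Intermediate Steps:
f(Q, H) = -4*H (f(Q, H) = H - 5*H = -4*H)
M(U) = 16 + 2*(-1 + U)/(14 + 5*U) (M(U) = 16 + 2*((U - 1)/((U + 4*U) + 14)) = 16 + 2*((-1 + U)/(5*U + 14)) = 16 + 2*((-1 + U)/(14 + 5*U)) = 16 + 2*(-1 + U)/(14 + 5*U))
M(z(f(4, -2)))*(403 - 1261) = (2*(111 + 41*(-4*(-2)))/(14 + 5*(-4*(-2))))*(403 - 1261) = (2*(111 + 41*8)/(14 + 5*8))*(-858) = (2*(111 + 328)/(14 + 40))*(-858) = (2*439/54)*(-858) = (2*(1/54)*439)*(-858) = (439/27)*(-858) = -125554/9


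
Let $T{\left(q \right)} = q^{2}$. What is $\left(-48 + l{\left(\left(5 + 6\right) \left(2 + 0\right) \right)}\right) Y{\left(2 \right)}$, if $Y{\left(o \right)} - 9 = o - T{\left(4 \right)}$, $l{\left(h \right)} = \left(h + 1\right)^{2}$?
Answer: $-2405$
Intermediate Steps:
$l{\left(h \right)} = \left(1 + h\right)^{2}$
$Y{\left(o \right)} = -7 + o$ ($Y{\left(o \right)} = 9 + \left(o - 4^{2}\right) = 9 + \left(o - 16\right) = 9 + \left(-16 + o\right) = -7 + o$)
$\left(-48 + l{\left(\left(5 + 6\right) \left(2 + 0\right) \right)}\right) Y{\left(2 \right)} = \left(-48 + \left(1 + \left(5 + 6\right) \left(2 + 0\right)\right)^{2}\right) \left(-7 + 2\right) = \left(-48 + \left(1 + 11 \cdot 2\right)^{2}\right) \left(-5\right) = \left(-48 + \left(1 + 22\right)^{2}\right) \left(-5\right) = \left(-48 + 23^{2}\right) \left(-5\right) = \left(-48 + 529\right) \left(-5\right) = 481 \left(-5\right) = -2405$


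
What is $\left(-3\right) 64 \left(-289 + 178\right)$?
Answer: $21312$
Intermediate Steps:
$\left(-3\right) 64 \left(-289 + 178\right) = \left(-192\right) \left(-111\right) = 21312$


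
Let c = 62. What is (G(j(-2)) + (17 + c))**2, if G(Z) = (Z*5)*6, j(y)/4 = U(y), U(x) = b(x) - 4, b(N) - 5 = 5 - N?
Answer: 1079521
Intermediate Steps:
b(N) = 10 - N (b(N) = 5 + (5 - N) = 10 - N)
U(x) = 6 - x (U(x) = (10 - x) - 4 = 6 - x)
j(y) = 24 - 4*y (j(y) = 4*(6 - y) = 24 - 4*y)
G(Z) = 30*Z (G(Z) = (5*Z)*6 = 30*Z)
(G(j(-2)) + (17 + c))**2 = (30*(24 - 4*(-2)) + (17 + 62))**2 = (30*(24 + 8) + 79)**2 = (30*32 + 79)**2 = (960 + 79)**2 = 1039**2 = 1079521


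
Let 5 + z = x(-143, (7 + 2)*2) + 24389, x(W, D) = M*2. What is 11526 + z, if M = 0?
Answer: 35910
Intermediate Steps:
x(W, D) = 0 (x(W, D) = 0*2 = 0)
z = 24384 (z = -5 + (0 + 24389) = -5 + 24389 = 24384)
11526 + z = 11526 + 24384 = 35910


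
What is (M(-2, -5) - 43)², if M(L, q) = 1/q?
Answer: 46656/25 ≈ 1866.2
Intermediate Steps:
(M(-2, -5) - 43)² = (1/(-5) - 43)² = (-⅕ - 43)² = (-216/5)² = 46656/25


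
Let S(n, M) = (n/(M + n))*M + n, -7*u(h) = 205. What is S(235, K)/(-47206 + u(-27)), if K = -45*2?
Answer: -18095/9588763 ≈ -0.0018871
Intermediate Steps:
u(h) = -205/7 (u(h) = -⅐*205 = -205/7)
K = -90 (K = -9*10 = -90)
S(n, M) = n + M*n/(M + n) (S(n, M) = (n/(M + n))*M + n = M*n/(M + n) + n = n + M*n/(M + n))
S(235, K)/(-47206 + u(-27)) = (235*(235 + 2*(-90))/(-90 + 235))/(-47206 - 205/7) = (235*(235 - 180)/145)/(-330647/7) = (235*(1/145)*55)*(-7/330647) = (2585/29)*(-7/330647) = -18095/9588763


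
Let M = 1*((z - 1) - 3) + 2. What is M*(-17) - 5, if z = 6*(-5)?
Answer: 539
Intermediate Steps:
z = -30
M = -32 (M = 1*((-30 - 1) - 3) + 2 = 1*(-31 - 3) + 2 = 1*(-34) + 2 = -34 + 2 = -32)
M*(-17) - 5 = -32*(-17) - 5 = 544 - 5 = 539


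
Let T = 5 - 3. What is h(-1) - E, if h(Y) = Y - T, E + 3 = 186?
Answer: -186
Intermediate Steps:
E = 183 (E = -3 + 186 = 183)
T = 2
h(Y) = -2 + Y (h(Y) = Y - 1*2 = Y - 2 = -2 + Y)
h(-1) - E = (-2 - 1) - 1*183 = -3 - 183 = -186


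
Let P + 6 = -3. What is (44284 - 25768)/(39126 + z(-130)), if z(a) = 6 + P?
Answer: 6172/13041 ≈ 0.47328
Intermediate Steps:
P = -9 (P = -6 - 3 = -9)
z(a) = -3 (z(a) = 6 - 9 = -3)
(44284 - 25768)/(39126 + z(-130)) = (44284 - 25768)/(39126 - 3) = 18516/39123 = 18516*(1/39123) = 6172/13041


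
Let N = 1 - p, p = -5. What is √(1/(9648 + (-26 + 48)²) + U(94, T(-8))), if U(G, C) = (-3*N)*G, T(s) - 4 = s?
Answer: I*√43424087819/5066 ≈ 41.134*I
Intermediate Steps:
T(s) = 4 + s
N = 6 (N = 1 - 1*(-5) = 1 + 5 = 6)
U(G, C) = -18*G (U(G, C) = (-3*6)*G = -18*G)
√(1/(9648 + (-26 + 48)²) + U(94, T(-8))) = √(1/(9648 + (-26 + 48)²) - 18*94) = √(1/(9648 + 22²) - 1692) = √(1/(9648 + 484) - 1692) = √(1/10132 - 1692) = √(-17143343/10132) = I*√43424087819/5066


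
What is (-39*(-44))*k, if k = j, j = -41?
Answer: -70356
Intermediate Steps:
k = -41
(-39*(-44))*k = -39*(-44)*(-41) = 1716*(-41) = -70356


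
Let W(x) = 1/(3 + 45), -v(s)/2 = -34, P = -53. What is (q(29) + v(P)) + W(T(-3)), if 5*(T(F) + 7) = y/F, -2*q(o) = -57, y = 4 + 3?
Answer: 4633/48 ≈ 96.521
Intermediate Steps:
y = 7
q(o) = 57/2 (q(o) = -1/2*(-57) = 57/2)
v(s) = 68 (v(s) = -2*(-34) = 68)
T(F) = -7 + 7/(5*F) (T(F) = -7 + (7/F)/5 = -7 + 7/(5*F))
W(x) = 1/48
(q(29) + v(P)) + W(T(-3)) = (57/2 + 68) + 1/48 = 193/2 + 1/48 = 4633/48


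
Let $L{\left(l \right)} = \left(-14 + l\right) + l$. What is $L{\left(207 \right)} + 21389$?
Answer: $21789$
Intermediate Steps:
$L{\left(l \right)} = -14 + 2 l$
$L{\left(207 \right)} + 21389 = \left(-14 + 2 \cdot 207\right) + 21389 = \left(-14 + 414\right) + 21389 = 400 + 21389 = 21789$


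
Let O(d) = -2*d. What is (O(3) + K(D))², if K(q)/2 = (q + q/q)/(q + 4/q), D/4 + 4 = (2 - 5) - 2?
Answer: 69696/4225 ≈ 16.496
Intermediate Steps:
D = -36 (D = -16 + 4*((2 - 5) - 2) = -16 + 4*(-3 - 2) = -16 + 4*(-5) = -16 - 20 = -36)
K(q) = 2*(1 + q)/(q + 4/q) (K(q) = 2*((q + q/q)/(q + 4/q)) = 2*((q + 1)/(q + 4/q)) = 2*((1 + q)/(q + 4/q)) = 2*(1 + q)/(q + 4/q))
(O(3) + K(D))² = (-2*3 + 2*(-36)*(1 - 36)/(4 + (-36)²))² = (-6 + 2*(-36)*(-35)/(4 + 1296))² = (-6 + 2*(-36)*(-35)/1300)² = (-6 + 2*(-36)*(1/1300)*(-35))² = (-6 + 126/65)² = (-264/65)² = 69696/4225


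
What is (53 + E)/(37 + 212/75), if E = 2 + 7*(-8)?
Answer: -75/2987 ≈ -0.025109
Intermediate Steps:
E = -54 (E = 2 - 56 = -54)
(53 + E)/(37 + 212/75) = (53 - 54)/(37 + 212/75) = -1/(37 + 212*(1/75)) = -1/(37 + 212/75) = -1/2987/75 = -1*75/2987 = -75/2987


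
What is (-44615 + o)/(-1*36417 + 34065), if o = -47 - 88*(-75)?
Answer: 19031/1176 ≈ 16.183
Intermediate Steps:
o = 6553 (o = -47 + 6600 = 6553)
(-44615 + o)/(-1*36417 + 34065) = (-44615 + 6553)/(-1*36417 + 34065) = -38062/(-36417 + 34065) = -38062/(-2352) = -38062*(-1/2352) = 19031/1176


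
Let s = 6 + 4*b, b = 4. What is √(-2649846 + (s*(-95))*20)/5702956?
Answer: I*√2691646/5702956 ≈ 0.00028768*I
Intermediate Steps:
s = 22 (s = 6 + 4*4 = 6 + 16 = 22)
√(-2649846 + (s*(-95))*20)/5702956 = √(-2649846 + (22*(-95))*20)/5702956 = √(-2649846 - 2090*20)*(1/5702956) = √(-2649846 - 41800)*(1/5702956) = √(-2691646)*(1/5702956) = (I*√2691646)*(1/5702956) = I*√2691646/5702956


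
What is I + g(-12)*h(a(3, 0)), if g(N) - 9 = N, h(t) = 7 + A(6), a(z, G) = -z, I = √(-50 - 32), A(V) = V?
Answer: -39 + I*√82 ≈ -39.0 + 9.0554*I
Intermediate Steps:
I = I*√82 (I = √(-82) = I*√82 ≈ 9.0554*I)
h(t) = 13 (h(t) = 7 + 6 = 13)
g(N) = 9 + N
I + g(-12)*h(a(3, 0)) = I*√82 + (9 - 12)*13 = I*√82 - 3*13 = I*√82 - 39 = -39 + I*√82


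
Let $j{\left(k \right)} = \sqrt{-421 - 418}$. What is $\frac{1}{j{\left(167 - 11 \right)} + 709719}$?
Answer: $\frac{709719}{503701059800} - \frac{i \sqrt{839}}{503701059800} \approx 1.409 \cdot 10^{-6} - 5.7505 \cdot 10^{-11} i$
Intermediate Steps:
$j{\left(k \right)} = i \sqrt{839}$ ($j{\left(k \right)} = \sqrt{-839} = i \sqrt{839}$)
$\frac{1}{j{\left(167 - 11 \right)} + 709719} = \frac{1}{i \sqrt{839} + 709719} = \frac{1}{709719 + i \sqrt{839}}$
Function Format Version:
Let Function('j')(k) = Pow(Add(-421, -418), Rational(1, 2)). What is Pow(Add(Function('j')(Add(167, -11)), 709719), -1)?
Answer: Add(Rational(709719, 503701059800), Mul(Rational(-1, 503701059800), I, Pow(839, Rational(1, 2)))) ≈ Add(1.4090e-6, Mul(-5.7505e-11, I))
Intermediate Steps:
Function('j')(k) = Mul(I, Pow(839, Rational(1, 2))) (Function('j')(k) = Pow(-839, Rational(1, 2)) = Mul(I, Pow(839, Rational(1, 2))))
Pow(Add(Function('j')(Add(167, -11)), 709719), -1) = Pow(Add(Mul(I, Pow(839, Rational(1, 2))), 709719), -1) = Pow(Add(709719, Mul(I, Pow(839, Rational(1, 2)))), -1)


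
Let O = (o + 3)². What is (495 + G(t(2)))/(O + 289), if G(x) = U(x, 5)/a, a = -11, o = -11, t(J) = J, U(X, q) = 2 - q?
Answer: 5448/3883 ≈ 1.4030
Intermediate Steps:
G(x) = 3/11 (G(x) = (2 - 1*5)/(-11) = (2 - 5)*(-1/11) = -3*(-1/11) = 3/11)
O = 64 (O = (-11 + 3)² = (-8)² = 64)
(495 + G(t(2)))/(O + 289) = (495 + 3/11)/(64 + 289) = (5448/11)/353 = (5448/11)*(1/353) = 5448/3883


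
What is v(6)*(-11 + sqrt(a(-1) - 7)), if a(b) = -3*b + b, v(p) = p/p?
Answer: -11 + I*sqrt(5) ≈ -11.0 + 2.2361*I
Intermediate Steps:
v(p) = 1
a(b) = -2*b
v(6)*(-11 + sqrt(a(-1) - 7)) = 1*(-11 + sqrt(-2*(-1) - 7)) = 1*(-11 + sqrt(2 - 7)) = 1*(-11 + sqrt(-5)) = 1*(-11 + I*sqrt(5)) = -11 + I*sqrt(5)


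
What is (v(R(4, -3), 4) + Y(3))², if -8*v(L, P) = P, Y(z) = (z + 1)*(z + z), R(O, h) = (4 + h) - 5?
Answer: 2209/4 ≈ 552.25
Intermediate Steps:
R(O, h) = -1 + h
Y(z) = 2*z*(1 + z) (Y(z) = (1 + z)*(2*z) = 2*z*(1 + z))
v(L, P) = -P/8
(v(R(4, -3), 4) + Y(3))² = (-⅛*4 + 2*3*(1 + 3))² = (-½ + 2*3*4)² = (-½ + 24)² = (47/2)² = 2209/4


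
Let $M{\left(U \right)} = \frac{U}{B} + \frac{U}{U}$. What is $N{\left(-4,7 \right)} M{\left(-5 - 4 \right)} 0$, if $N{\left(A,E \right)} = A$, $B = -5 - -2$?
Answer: $0$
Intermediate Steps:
$B = -3$ ($B = -5 + 2 = -3$)
$M{\left(U \right)} = 1 - \frac{U}{3}$ ($M{\left(U \right)} = \frac{U}{-3} + \frac{U}{U} = U \left(- \frac{1}{3}\right) + 1 = - \frac{U}{3} + 1 = 1 - \frac{U}{3}$)
$N{\left(-4,7 \right)} M{\left(-5 - 4 \right)} 0 = - 4 \left(1 - \frac{-5 - 4}{3}\right) 0 = - 4 \left(1 - -3\right) 0 = - 4 \left(1 + 3\right) 0 = \left(-4\right) 4 \cdot 0 = \left(-16\right) 0 = 0$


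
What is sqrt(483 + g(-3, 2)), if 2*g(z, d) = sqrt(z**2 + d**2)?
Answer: sqrt(1932 + 2*sqrt(13))/2 ≈ 22.018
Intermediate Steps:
g(z, d) = sqrt(d**2 + z**2)/2 (g(z, d) = sqrt(z**2 + d**2)/2 = sqrt(d**2 + z**2)/2)
sqrt(483 + g(-3, 2)) = sqrt(483 + sqrt(2**2 + (-3)**2)/2) = sqrt(483 + sqrt(4 + 9)/2) = sqrt(483 + sqrt(13)/2)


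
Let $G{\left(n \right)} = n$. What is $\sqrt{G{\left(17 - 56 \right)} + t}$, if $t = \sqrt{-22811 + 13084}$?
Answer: $\sqrt{-39 + i \sqrt{9727}} \approx 5.7904 + 8.5164 i$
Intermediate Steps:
$t = i \sqrt{9727}$ ($t = \sqrt{-9727} = i \sqrt{9727} \approx 98.626 i$)
$\sqrt{G{\left(17 - 56 \right)} + t} = \sqrt{\left(17 - 56\right) + i \sqrt{9727}} = \sqrt{-39 + i \sqrt{9727}}$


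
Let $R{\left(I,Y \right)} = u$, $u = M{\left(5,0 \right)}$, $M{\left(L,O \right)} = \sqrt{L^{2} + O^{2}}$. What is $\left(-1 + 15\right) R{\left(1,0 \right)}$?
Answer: $70$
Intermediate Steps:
$u = 5$ ($u = \sqrt{5^{2} + 0^{2}} = \sqrt{25 + 0} = \sqrt{25} = 5$)
$R{\left(I,Y \right)} = 5$
$\left(-1 + 15\right) R{\left(1,0 \right)} = \left(-1 + 15\right) 5 = 14 \cdot 5 = 70$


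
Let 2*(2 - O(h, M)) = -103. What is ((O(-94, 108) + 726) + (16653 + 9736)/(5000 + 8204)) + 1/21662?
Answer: 111764088319/143012524 ≈ 781.50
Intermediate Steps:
O(h, M) = 107/2 (O(h, M) = 2 - ½*(-103) = 2 + 103/2 = 107/2)
((O(-94, 108) + 726) + (16653 + 9736)/(5000 + 8204)) + 1/21662 = ((107/2 + 726) + (16653 + 9736)/(5000 + 8204)) + 1/21662 = (1559/2 + 26389/13204) + 1/21662 = 10318907/13204 + 1/21662 = 111764088319/143012524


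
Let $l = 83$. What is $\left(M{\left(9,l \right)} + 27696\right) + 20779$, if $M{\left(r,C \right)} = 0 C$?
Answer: $48475$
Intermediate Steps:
$M{\left(r,C \right)} = 0$
$\left(M{\left(9,l \right)} + 27696\right) + 20779 = \left(0 + 27696\right) + 20779 = 27696 + 20779 = 48475$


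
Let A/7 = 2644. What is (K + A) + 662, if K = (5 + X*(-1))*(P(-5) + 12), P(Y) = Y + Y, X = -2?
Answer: 19184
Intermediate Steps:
P(Y) = 2*Y
A = 18508 (A = 7*2644 = 18508)
K = 14 (K = (5 - 2*(-1))*(2*(-5) + 12) = (5 + 2)*(-10 + 12) = 7*2 = 14)
(K + A) + 662 = (14 + 18508) + 662 = 18522 + 662 = 19184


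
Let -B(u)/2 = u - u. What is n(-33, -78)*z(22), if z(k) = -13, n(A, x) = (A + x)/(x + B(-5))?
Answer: -37/2 ≈ -18.500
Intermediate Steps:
B(u) = 0 (B(u) = -2*(u - u) = -2*0 = 0)
n(A, x) = (A + x)/x (n(A, x) = (A + x)/(x + 0) = (A + x)/x)
n(-33, -78)*z(22) = ((-33 - 78)/(-78))*(-13) = -1/78*(-111)*(-13) = (37/26)*(-13) = -37/2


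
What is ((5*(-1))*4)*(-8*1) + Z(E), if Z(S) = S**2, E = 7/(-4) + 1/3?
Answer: 23329/144 ≈ 162.01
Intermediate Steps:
E = -17/12 (E = 7*(-1/4) + 1*(1/3) = -7/4 + 1/3 = -17/12 ≈ -1.4167)
((5*(-1))*4)*(-8*1) + Z(E) = ((5*(-1))*4)*(-8*1) + (-17/12)**2 = -5*4*(-8) + 289/144 = -20*(-8) + 289/144 = 160 + 289/144 = 23329/144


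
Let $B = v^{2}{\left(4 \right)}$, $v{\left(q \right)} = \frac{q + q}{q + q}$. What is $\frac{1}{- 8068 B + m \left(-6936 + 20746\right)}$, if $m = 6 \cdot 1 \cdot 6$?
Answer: $\frac{1}{489092} \approx 2.0446 \cdot 10^{-6}$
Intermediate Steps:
$v{\left(q \right)} = 1$ ($v{\left(q \right)} = \frac{2 q}{2 q} = 2 q \frac{1}{2 q} = 1$)
$m = 36$ ($m = 6 \cdot 6 = 36$)
$B = 1$ ($B = 1^{2} = 1$)
$\frac{1}{- 8068 B + m \left(-6936 + 20746\right)} = \frac{1}{\left(-8068\right) 1 + 36 \left(-6936 + 20746\right)} = \frac{1}{-8068 + 36 \cdot 13810} = \frac{1}{-8068 + 497160} = \frac{1}{489092}$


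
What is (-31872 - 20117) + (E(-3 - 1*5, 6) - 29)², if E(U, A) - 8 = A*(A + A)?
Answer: -49388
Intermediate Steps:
E(U, A) = 8 + 2*A² (E(U, A) = 8 + A*(A + A) = 8 + A*(2*A) = 8 + 2*A²)
(-31872 - 20117) + (E(-3 - 1*5, 6) - 29)² = (-31872 - 20117) + ((8 + 2*6²) - 29)² = -51989 + ((8 + 2*36) - 29)² = -51989 + ((8 + 72) - 29)² = -51989 + (80 - 29)² = -51989 + 51² = -51989 + 2601 = -49388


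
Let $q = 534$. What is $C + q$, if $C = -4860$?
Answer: $-4326$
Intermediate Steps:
$C + q = -4860 + 534 = -4326$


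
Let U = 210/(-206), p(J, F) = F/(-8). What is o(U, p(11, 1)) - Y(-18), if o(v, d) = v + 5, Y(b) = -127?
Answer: 13491/103 ≈ 130.98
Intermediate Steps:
p(J, F) = -F/8 (p(J, F) = F*(-⅛) = -F/8)
U = -105/103 (U = 210*(-1/206) = -105/103 ≈ -1.0194)
o(v, d) = 5 + v
o(U, p(11, 1)) - Y(-18) = (5 - 105/103) - 1*(-127) = 410/103 + 127 = 13491/103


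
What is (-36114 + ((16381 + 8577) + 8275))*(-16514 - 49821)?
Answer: 191111135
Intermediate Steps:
(-36114 + ((16381 + 8577) + 8275))*(-16514 - 49821) = (-36114 + (24958 + 8275))*(-66335) = (-36114 + 33233)*(-66335) = -2881*(-66335) = 191111135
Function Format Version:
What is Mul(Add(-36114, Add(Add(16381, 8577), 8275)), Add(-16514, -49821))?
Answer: 191111135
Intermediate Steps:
Mul(Add(-36114, Add(Add(16381, 8577), 8275)), Add(-16514, -49821)) = Mul(Add(-36114, Add(24958, 8275)), -66335) = Mul(Add(-36114, 33233), -66335) = Mul(-2881, -66335) = 191111135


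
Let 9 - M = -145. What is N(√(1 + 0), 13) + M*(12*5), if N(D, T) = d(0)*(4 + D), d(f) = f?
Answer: 9240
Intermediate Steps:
N(D, T) = 0 (N(D, T) = 0*(4 + D) = 0)
M = 154 (M = 9 - 1*(-145) = 9 + 145 = 154)
N(√(1 + 0), 13) + M*(12*5) = 0 + 154*(12*5) = 0 + 154*60 = 0 + 9240 = 9240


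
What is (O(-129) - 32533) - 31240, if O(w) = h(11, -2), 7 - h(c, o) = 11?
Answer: -63777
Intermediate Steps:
h(c, o) = -4 (h(c, o) = 7 - 1*11 = 7 - 11 = -4)
O(w) = -4
(O(-129) - 32533) - 31240 = (-4 - 32533) - 31240 = -32537 - 31240 = -63777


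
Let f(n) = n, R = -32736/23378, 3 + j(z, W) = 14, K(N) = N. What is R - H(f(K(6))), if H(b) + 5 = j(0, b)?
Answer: -86502/11689 ≈ -7.4003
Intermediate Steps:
j(z, W) = 11 (j(z, W) = -3 + 14 = 11)
R = -16368/11689 (R = -32736*1/23378 = -16368/11689 ≈ -1.4003)
H(b) = 6 (H(b) = -5 + 11 = 6)
R - H(f(K(6))) = -16368/11689 - 1*6 = -16368/11689 - 6 = -86502/11689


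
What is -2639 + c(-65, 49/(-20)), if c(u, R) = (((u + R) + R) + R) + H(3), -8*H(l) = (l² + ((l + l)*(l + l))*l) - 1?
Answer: -54517/20 ≈ -2725.9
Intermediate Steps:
H(l) = ⅛ - l³/2 - l²/8 (H(l) = -((l² + ((l + l)*(l + l))*l) - 1)/8 = -((l² + ((2*l)*(2*l))*l) - 1)/8 = -((l² + (4*l²)*l) - 1)/8 = -((l² + 4*l³) - 1)/8 = -(-1 + l² + 4*l³)/8 = ⅛ - l³/2 - l²/8)
c(u, R) = -29/2 + u + 3*R (c(u, R) = (((u + R) + R) + R) + (⅛ - ½*3³ - ⅛*3²) = (((R + u) + R) + R) + (⅛ - ½*27 - ⅛*9) = ((u + 2*R) + R) + (⅛ - 27/2 - 9/8) = (u + 3*R) - 29/2 = -29/2 + u + 3*R)
-2639 + c(-65, 49/(-20)) = -2639 + (-29/2 - 65 + 3*(49/(-20))) = -2639 + (-29/2 - 65 + 3*(49*(-1/20))) = -2639 + (-29/2 - 65 + 3*(-49/20)) = -2639 + (-29/2 - 65 - 147/20) = -2639 - 1737/20 = -54517/20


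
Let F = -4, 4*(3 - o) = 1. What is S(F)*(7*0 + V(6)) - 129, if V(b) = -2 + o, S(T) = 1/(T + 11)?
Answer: -3609/28 ≈ -128.89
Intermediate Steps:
o = 11/4 (o = 3 - ¼*1 = 3 - ¼ = 11/4 ≈ 2.7500)
S(T) = 1/(11 + T)
V(b) = ¾ (V(b) = -2 + 11/4 = ¾)
S(F)*(7*0 + V(6)) - 129 = (7*0 + ¾)/(11 - 4) - 129 = (0 + ¾)/7 - 129 = (⅐)*(¾) - 129 = 3/28 - 129 = -3609/28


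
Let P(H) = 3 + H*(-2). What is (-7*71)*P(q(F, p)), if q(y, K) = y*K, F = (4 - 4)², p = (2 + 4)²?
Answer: -1491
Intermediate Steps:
p = 36 (p = 6² = 36)
F = 0 (F = 0² = 0)
q(y, K) = K*y
P(H) = 3 - 2*H
(-7*71)*P(q(F, p)) = (-7*71)*(3 - 72*0) = -497*(3 - 2*0) = -497*(3 + 0) = -497*3 = -1491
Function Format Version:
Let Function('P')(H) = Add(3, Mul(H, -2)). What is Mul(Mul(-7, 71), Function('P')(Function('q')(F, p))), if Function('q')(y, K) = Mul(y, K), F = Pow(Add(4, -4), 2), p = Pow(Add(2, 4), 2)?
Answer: -1491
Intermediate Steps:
p = 36 (p = Pow(6, 2) = 36)
F = 0 (F = Pow(0, 2) = 0)
Function('q')(y, K) = Mul(K, y)
Function('P')(H) = Add(3, Mul(-2, H))
Mul(Mul(-7, 71), Function('P')(Function('q')(F, p))) = Mul(Mul(-7, 71), Add(3, Mul(-2, Mul(36, 0)))) = Mul(-497, Add(3, Mul(-2, 0))) = Mul(-497, Add(3, 0)) = Mul(-497, 3) = -1491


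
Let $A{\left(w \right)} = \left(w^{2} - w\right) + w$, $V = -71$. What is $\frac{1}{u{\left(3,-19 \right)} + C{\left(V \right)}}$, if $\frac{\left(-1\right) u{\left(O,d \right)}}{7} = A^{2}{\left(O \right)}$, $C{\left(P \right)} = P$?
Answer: $- \frac{1}{638} \approx -0.0015674$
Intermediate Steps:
$A{\left(w \right)} = w^{2}$
$u{\left(O,d \right)} = - 7 O^{4}$ ($u{\left(O,d \right)} = - 7 \left(O^{2}\right)^{2} = - 7 O^{4}$)
$\frac{1}{u{\left(3,-19 \right)} + C{\left(V \right)}} = \frac{1}{- 7 \cdot 3^{4} - 71} = \frac{1}{\left(-7\right) 81 - 71} = \frac{1}{-567 - 71} = \frac{1}{-638} = - \frac{1}{638}$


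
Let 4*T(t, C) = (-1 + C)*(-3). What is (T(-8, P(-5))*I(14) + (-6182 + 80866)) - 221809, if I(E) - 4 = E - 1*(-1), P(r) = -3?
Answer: -147068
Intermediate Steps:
T(t, C) = ¾ - 3*C/4 (T(t, C) = ((-1 + C)*(-3))/4 = (3 - 3*C)/4 = ¾ - 3*C/4)
I(E) = 5 + E (I(E) = 4 + (E - 1*(-1)) = 4 + (E + 1) = 4 + (1 + E) = 5 + E)
(T(-8, P(-5))*I(14) + (-6182 + 80866)) - 221809 = ((¾ - ¾*(-3))*(5 + 14) + (-6182 + 80866)) - 221809 = ((¾ + 9/4)*19 + 74684) - 221809 = (3*19 + 74684) - 221809 = (57 + 74684) - 221809 = 74741 - 221809 = -147068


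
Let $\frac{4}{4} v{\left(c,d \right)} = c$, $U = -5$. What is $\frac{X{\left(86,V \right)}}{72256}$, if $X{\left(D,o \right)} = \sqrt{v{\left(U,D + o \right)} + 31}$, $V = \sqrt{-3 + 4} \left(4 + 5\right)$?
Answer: $\frac{\sqrt{26}}{72256} \approx 7.0569 \cdot 10^{-5}$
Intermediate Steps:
$v{\left(c,d \right)} = c$
$V = 9$ ($V = \sqrt{1} \cdot 9 = 1 \cdot 9 = 9$)
$X{\left(D,o \right)} = \sqrt{26}$ ($X{\left(D,o \right)} = \sqrt{-5 + 31} = \sqrt{26}$)
$\frac{X{\left(86,V \right)}}{72256} = \frac{\sqrt{26}}{72256}$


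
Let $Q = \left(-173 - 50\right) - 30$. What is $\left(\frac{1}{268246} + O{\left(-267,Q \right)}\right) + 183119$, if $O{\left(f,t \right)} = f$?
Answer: $\frac{49049317593}{268246} \approx 1.8285 \cdot 10^{5}$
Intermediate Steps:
$Q = -253$ ($Q = -223 - 30 = -253$)
$\left(\frac{1}{268246} + O{\left(-267,Q \right)}\right) + 183119 = \left(\frac{1}{268246} - 267\right) + 183119 = - \frac{71621681}{268246} + 183119 = \frac{49049317593}{268246}$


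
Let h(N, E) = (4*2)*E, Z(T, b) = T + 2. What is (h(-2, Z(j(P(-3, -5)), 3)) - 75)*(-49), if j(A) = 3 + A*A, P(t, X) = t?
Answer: -1813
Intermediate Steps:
j(A) = 3 + A²
Z(T, b) = 2 + T
h(N, E) = 8*E
(h(-2, Z(j(P(-3, -5)), 3)) - 75)*(-49) = (8*(2 + (3 + (-3)²)) - 75)*(-49) = (8*(2 + (3 + 9)) - 75)*(-49) = (8*(2 + 12) - 75)*(-49) = (8*14 - 75)*(-49) = (112 - 75)*(-49) = 37*(-49) = -1813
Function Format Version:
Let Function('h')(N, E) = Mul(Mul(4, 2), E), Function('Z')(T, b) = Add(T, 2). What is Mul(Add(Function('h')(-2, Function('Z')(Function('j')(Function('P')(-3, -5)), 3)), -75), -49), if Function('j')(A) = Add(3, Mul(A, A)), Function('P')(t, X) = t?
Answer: -1813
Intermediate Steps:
Function('j')(A) = Add(3, Pow(A, 2))
Function('Z')(T, b) = Add(2, T)
Function('h')(N, E) = Mul(8, E)
Mul(Add(Function('h')(-2, Function('Z')(Function('j')(Function('P')(-3, -5)), 3)), -75), -49) = Mul(Add(Mul(8, Add(2, Add(3, Pow(-3, 2)))), -75), -49) = Mul(Add(Mul(8, Add(2, Add(3, 9))), -75), -49) = Mul(Add(Mul(8, Add(2, 12)), -75), -49) = Mul(Add(Mul(8, 14), -75), -49) = Mul(Add(112, -75), -49) = Mul(37, -49) = -1813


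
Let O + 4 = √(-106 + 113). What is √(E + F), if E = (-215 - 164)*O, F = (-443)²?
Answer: √(197765 - 379*√7) ≈ 443.58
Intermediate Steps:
O = -4 + √7 (O = -4 + √(-106 + 113) = -4 + √7 ≈ -1.3542)
F = 196249
E = 1516 - 379*√7 (E = (-215 - 164)*(-4 + √7) = -379*(-4 + √7) = 1516 - 379*√7 ≈ 513.26)
√(E + F) = √((1516 - 379*√7) + 196249) = √(197765 - 379*√7)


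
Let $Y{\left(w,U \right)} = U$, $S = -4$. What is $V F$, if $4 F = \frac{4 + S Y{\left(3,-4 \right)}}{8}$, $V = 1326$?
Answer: $\frac{3315}{4} \approx 828.75$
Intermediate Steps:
$F = \frac{5}{8}$ ($F = \frac{\left(4 - -16\right) \frac{1}{8}}{4} = \frac{\left(4 + 16\right) \frac{1}{8}}{4} = \frac{20 \cdot \frac{1}{8}}{4} = \frac{1}{4} \cdot \frac{5}{2} = \frac{5}{8} \approx 0.625$)
$V F = 1326 \cdot \frac{5}{8} = \frac{3315}{4}$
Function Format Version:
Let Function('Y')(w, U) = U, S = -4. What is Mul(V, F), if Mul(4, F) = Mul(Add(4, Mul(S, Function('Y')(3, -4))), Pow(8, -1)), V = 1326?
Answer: Rational(3315, 4) ≈ 828.75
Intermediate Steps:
F = Rational(5, 8) (F = Mul(Rational(1, 4), Mul(Add(4, Mul(-4, -4)), Pow(8, -1))) = Mul(Rational(1, 4), Mul(Add(4, 16), Rational(1, 8))) = Mul(Rational(1, 4), Mul(20, Rational(1, 8))) = Mul(Rational(1, 4), Rational(5, 2)) = Rational(5, 8) ≈ 0.62500)
Mul(V, F) = Mul(1326, Rational(5, 8)) = Rational(3315, 4)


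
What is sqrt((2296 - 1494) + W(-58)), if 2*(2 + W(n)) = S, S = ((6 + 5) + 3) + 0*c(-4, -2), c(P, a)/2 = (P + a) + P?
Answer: sqrt(807) ≈ 28.408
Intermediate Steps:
c(P, a) = 2*a + 4*P (c(P, a) = 2*((P + a) + P) = 2*(a + 2*P) = 2*a + 4*P)
S = 14 (S = ((6 + 5) + 3) + 0*(2*(-2) + 4*(-4)) = (11 + 3) + 0*(-4 - 16) = 14 + 0*(-20) = 14 + 0 = 14)
W(n) = 5 (W(n) = -2 + (1/2)*14 = -2 + 7 = 5)
sqrt((2296 - 1494) + W(-58)) = sqrt((2296 - 1494) + 5) = sqrt(802 + 5) = sqrt(807)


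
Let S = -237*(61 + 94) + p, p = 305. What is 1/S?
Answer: -1/36430 ≈ -2.7450e-5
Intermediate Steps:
S = -36430 (S = -237*(61 + 94) + 305 = -237*155 + 305 = -36735 + 305 = -36430)
1/S = 1/(-36430) = -1/36430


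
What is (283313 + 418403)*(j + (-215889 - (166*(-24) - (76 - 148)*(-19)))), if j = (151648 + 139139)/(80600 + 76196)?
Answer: -5791098764832285/39199 ≈ -1.4774e+11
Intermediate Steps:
j = 290787/156796 ≈ 1.8546
(283313 + 418403)*(j + (-215889 - (166*(-24) - (76 - 148)*(-19)))) = (283313 + 418403)*(290787/156796 + (-215889 - (166*(-24) - (76 - 148)*(-19)))) = 701716*(290787/156796 + (-215889 - (-3984 - (-72)*(-19)))) = 701716*(290787/156796 + (-215889 - (-3984 - 1*1368))) = 701716*(290787/156796 + (-215889 - (-3984 - 1368))) = 701716*(290787/156796 + (-215889 - 1*(-5352))) = 701716*(290787/156796 + (-215889 + 5352)) = 701716*(290787/156796 - 210537) = 701716*(-33011068665/156796) = -5791098764832285/39199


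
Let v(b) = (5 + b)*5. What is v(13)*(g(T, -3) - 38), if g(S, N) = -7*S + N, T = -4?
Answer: -1170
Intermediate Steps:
v(b) = 25 + 5*b
g(S, N) = N - 7*S
v(13)*(g(T, -3) - 38) = (25 + 5*13)*((-3 - 7*(-4)) - 38) = (25 + 65)*((-3 + 28) - 38) = 90*(25 - 38) = 90*(-13) = -1170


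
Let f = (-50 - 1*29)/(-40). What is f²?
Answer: 6241/1600 ≈ 3.9006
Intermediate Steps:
f = 79/40 (f = (-50 - 29)*(-1/40) = -79*(-1/40) = 79/40 ≈ 1.9750)
f² = (79/40)² = 6241/1600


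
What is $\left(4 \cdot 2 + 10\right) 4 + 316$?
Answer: $388$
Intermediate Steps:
$\left(4 \cdot 2 + 10\right) 4 + 316 = \left(8 + 10\right) 4 + 316 = 18 \cdot 4 + 316 = 72 + 316 = 388$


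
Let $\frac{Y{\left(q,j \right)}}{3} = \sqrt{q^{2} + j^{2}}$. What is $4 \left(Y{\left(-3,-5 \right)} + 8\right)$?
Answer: $32 + 12 \sqrt{34} \approx 101.97$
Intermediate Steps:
$Y{\left(q,j \right)} = 3 \sqrt{j^{2} + q^{2}}$ ($Y{\left(q,j \right)} = 3 \sqrt{q^{2} + j^{2}} = 3 \sqrt{j^{2} + q^{2}}$)
$4 \left(Y{\left(-3,-5 \right)} + 8\right) = 4 \left(3 \sqrt{\left(-5\right)^{2} + \left(-3\right)^{2}} + 8\right) = 4 \left(3 \sqrt{25 + 9} + 8\right) = 4 \left(3 \sqrt{34} + 8\right) = 4 \left(8 + 3 \sqrt{34}\right) = 32 + 12 \sqrt{34}$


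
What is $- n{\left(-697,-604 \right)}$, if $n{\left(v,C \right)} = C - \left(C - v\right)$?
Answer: $697$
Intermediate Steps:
$n{\left(v,C \right)} = v$
$- n{\left(-697,-604 \right)} = \left(-1\right) \left(-697\right) = 697$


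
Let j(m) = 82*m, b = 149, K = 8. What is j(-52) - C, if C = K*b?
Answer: -5456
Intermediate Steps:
C = 1192 (C = 8*149 = 1192)
j(-52) - C = 82*(-52) - 1*1192 = -4264 - 1192 = -5456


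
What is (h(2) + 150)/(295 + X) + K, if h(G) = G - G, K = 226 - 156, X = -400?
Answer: 480/7 ≈ 68.571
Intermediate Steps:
K = 70
h(G) = 0
(h(2) + 150)/(295 + X) + K = (0 + 150)/(295 - 400) + 70 = 150/(-105) + 70 = -1/105*150 + 70 = -10/7 + 70 = 480/7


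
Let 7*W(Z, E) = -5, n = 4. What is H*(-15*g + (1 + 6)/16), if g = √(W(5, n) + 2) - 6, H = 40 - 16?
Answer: 4341/2 - 1080*√7/7 ≈ 1762.3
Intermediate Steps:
W(Z, E) = -5/7 (W(Z, E) = (⅐)*(-5) = -5/7)
H = 24
g = -6 + 3*√7/7 (g = √(-5/7 + 2) - 6 = √(9/7) - 6 = 3*√7/7 - 6 = -6 + 3*√7/7 ≈ -4.8661)
H*(-15*g + (1 + 6)/16) = 24*(-15*(-6 + 3*√7/7) + (1 + 6)/16) = 24*((90 - 45*√7/7) + 7*(1/16)) = 24*((90 - 45*√7/7) + 7/16) = 24*(1447/16 - 45*√7/7) = 4341/2 - 1080*√7/7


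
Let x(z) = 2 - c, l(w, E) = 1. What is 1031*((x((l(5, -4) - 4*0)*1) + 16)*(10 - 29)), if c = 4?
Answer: -274246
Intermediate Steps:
x(z) = -2 (x(z) = 2 - 1*4 = 2 - 4 = -2)
1031*((x((l(5, -4) - 4*0)*1) + 16)*(10 - 29)) = 1031*((-2 + 16)*(10 - 29)) = 1031*(14*(-19)) = 1031*(-266) = -274246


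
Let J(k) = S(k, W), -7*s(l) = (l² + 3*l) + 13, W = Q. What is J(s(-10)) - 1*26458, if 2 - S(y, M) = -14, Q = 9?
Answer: -26442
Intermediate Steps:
W = 9
S(y, M) = 16 (S(y, M) = 2 - 1*(-14) = 2 + 14 = 16)
s(l) = -13/7 - 3*l/7 - l²/7 (s(l) = -((l² + 3*l) + 13)/7 = -(13 + l² + 3*l)/7 = -13/7 - 3*l/7 - l²/7)
J(k) = 16
J(s(-10)) - 1*26458 = 16 - 1*26458 = 16 - 26458 = -26442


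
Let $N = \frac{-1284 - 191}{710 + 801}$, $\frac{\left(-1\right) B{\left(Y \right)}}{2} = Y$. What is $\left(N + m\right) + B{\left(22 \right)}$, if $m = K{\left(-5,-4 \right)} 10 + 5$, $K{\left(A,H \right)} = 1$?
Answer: $- \frac{45294}{1511} \approx -29.976$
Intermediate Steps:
$B{\left(Y \right)} = - 2 Y$
$N = - \frac{1475}{1511} \approx -0.97617$
$m = 15$ ($m = 1 \cdot 10 + 5 = 10 + 5 = 15$)
$\left(N + m\right) + B{\left(22 \right)} = \left(- \frac{1475}{1511} + 15\right) - 44 = \frac{21190}{1511} - 44 = - \frac{45294}{1511}$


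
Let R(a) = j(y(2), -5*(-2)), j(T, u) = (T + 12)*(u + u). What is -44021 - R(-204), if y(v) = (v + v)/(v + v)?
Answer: -44281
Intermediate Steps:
y(v) = 1 (y(v) = (2*v)/((2*v)) = (2*v)*(1/(2*v)) = 1)
j(T, u) = 2*u*(12 + T) (j(T, u) = (12 + T)*(2*u) = 2*u*(12 + T))
R(a) = 260 (R(a) = 2*(-5*(-2))*(12 + 1) = 2*10*13 = 260)
-44021 - R(-204) = -44021 - 1*260 = -44021 - 260 = -44281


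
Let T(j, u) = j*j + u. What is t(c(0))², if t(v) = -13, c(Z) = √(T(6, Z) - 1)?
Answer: 169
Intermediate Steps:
T(j, u) = u + j² (T(j, u) = j² + u = u + j²)
c(Z) = √(35 + Z) (c(Z) = √((Z + 6²) - 1) = √((Z + 36) - 1) = √((36 + Z) - 1) = √(35 + Z))
t(c(0))² = (-13)² = 169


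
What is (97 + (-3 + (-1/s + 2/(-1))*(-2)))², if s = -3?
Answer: 85264/9 ≈ 9473.8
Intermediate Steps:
(97 + (-3 + (-1/s + 2/(-1))*(-2)))² = (97 + (-3 + (-1/(-3) + 2/(-1))*(-2)))² = (97 + (-3 + (-1*(-⅓) + 2*(-1))*(-2)))² = (97 + (-3 + (⅓ - 2)*(-2)))² = (97 + (-3 - 5/3*(-2)))² = (97 + (-3 + 10/3))² = (97 + ⅓)² = (292/3)² = 85264/9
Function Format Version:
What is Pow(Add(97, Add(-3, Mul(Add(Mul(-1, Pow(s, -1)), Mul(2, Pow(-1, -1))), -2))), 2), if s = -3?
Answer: Rational(85264, 9) ≈ 9473.8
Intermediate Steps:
Pow(Add(97, Add(-3, Mul(Add(Mul(-1, Pow(s, -1)), Mul(2, Pow(-1, -1))), -2))), 2) = Pow(Add(97, Add(-3, Mul(Add(Mul(-1, Pow(-3, -1)), Mul(2, Pow(-1, -1))), -2))), 2) = Pow(Add(97, Add(-3, Mul(Add(Mul(-1, Rational(-1, 3)), Mul(2, -1)), -2))), 2) = Pow(Add(97, Add(-3, Mul(Add(Rational(1, 3), -2), -2))), 2) = Pow(Add(97, Add(-3, Mul(Rational(-5, 3), -2))), 2) = Pow(Add(97, Add(-3, Rational(10, 3))), 2) = Pow(Add(97, Rational(1, 3)), 2) = Pow(Rational(292, 3), 2) = Rational(85264, 9)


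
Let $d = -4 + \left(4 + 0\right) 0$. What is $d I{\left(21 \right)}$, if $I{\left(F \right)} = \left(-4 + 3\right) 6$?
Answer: $24$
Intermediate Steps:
$I{\left(F \right)} = -6$ ($I{\left(F \right)} = \left(-1\right) 6 = -6$)
$d = -4$ ($d = -4 + 4 \cdot 0 = -4 + 0 = -4$)
$d I{\left(21 \right)} = \left(-4\right) \left(-6\right) = 24$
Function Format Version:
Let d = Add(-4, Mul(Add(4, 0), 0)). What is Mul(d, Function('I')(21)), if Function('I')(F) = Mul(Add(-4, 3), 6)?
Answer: 24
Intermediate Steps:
Function('I')(F) = -6 (Function('I')(F) = Mul(-1, 6) = -6)
d = -4 (d = Add(-4, Mul(4, 0)) = Add(-4, 0) = -4)
Mul(d, Function('I')(21)) = Mul(-4, -6) = 24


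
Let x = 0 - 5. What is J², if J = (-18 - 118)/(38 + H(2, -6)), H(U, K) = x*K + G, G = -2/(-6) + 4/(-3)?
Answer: 18496/4489 ≈ 4.1203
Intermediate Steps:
G = -1 (G = -2*(-⅙) + 4*(-⅓) = ⅓ - 4/3 = -1)
x = -5
H(U, K) = -1 - 5*K (H(U, K) = -5*K - 1 = -1 - 5*K)
J = -136/67 (J = (-18 - 118)/(38 + (-1 - 5*(-6))) = -136/(38 + (-1 + 30)) = -136/(38 + 29) = -136/67 ≈ -2.0299)
J² = (-136/67)² = 18496/4489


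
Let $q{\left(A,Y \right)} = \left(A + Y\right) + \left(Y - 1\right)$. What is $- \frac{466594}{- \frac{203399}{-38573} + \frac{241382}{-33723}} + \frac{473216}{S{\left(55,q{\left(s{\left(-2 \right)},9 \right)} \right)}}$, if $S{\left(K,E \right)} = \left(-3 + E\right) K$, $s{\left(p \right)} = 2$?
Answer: $\frac{33454439930299514}{134838187495} \approx 2.4811 \cdot 10^{5}$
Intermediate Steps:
$q{\left(A,Y \right)} = -1 + A + 2 Y$ ($q{\left(A,Y \right)} = \left(A + Y\right) + \left(-1 + Y\right) = -1 + A + 2 Y$)
$S{\left(K,E \right)} = K \left(-3 + E\right)$
$- \frac{466594}{- \frac{203399}{-38573} + \frac{241382}{-33723}} + \frac{473216}{S{\left(55,q{\left(s{\left(-2 \right)},9 \right)} \right)}} = - \frac{466594}{- \frac{203399}{-38573} + \frac{241382}{-33723}} + \frac{473216}{55 \left(-3 + \left(-1 + 2 + 2 \cdot 9\right)\right)} = - \frac{466594}{\left(-203399\right) \left(- \frac{1}{38573}\right) + 241382 \left(- \frac{1}{33723}\right)} + \frac{473216}{55 \left(-3 + \left(-1 + 2 + 18\right)\right)} = - \frac{466594}{\frac{203399}{38573} - \frac{241382}{33723}} + \frac{473216}{55 \left(-3 + 19\right)} = - \frac{466594}{- \frac{2451603409}{1300797279}} + \frac{473216}{55 \cdot 16} = \left(-466594\right) \left(- \frac{1300797279}{2451603409}\right) + \frac{473216}{880} = \frac{606944205597726}{2451603409} + 473216 \cdot \frac{1}{880} = \frac{606944205597726}{2451603409} + \frac{29576}{55} = \frac{33454439930299514}{134838187495}$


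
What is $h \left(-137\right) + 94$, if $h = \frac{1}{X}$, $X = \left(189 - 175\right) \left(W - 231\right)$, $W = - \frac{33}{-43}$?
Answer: $\frac{13034291}{138600} \approx 94.042$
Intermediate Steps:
$W = \frac{33}{43}$ ($W = \left(-33\right) \left(- \frac{1}{43}\right) = \frac{33}{43} \approx 0.76744$)
$X = - \frac{138600}{43}$ ($X = \left(189 - 175\right) \left(\frac{33}{43} - 231\right) = 14 \left(- \frac{9900}{43}\right) = - \frac{138600}{43} \approx -3223.3$)
$h = - \frac{43}{138600}$ ($h = \frac{1}{- \frac{138600}{43}} = - \frac{43}{138600} \approx -0.00031025$)
$h \left(-137\right) + 94 = \left(- \frac{43}{138600}\right) \left(-137\right) + 94 = \frac{5891}{138600} + 94 = \frac{13034291}{138600}$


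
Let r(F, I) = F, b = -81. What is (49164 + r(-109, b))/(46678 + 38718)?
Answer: 49055/85396 ≈ 0.57444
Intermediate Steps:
(49164 + r(-109, b))/(46678 + 38718) = (49164 - 109)/(46678 + 38718) = 49055/85396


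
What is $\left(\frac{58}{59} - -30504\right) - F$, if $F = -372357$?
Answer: $\frac{23768857}{59} \approx 4.0286 \cdot 10^{5}$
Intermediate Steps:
$\left(\frac{58}{59} - -30504\right) - F = \left(\frac{58}{59} - -30504\right) - -372357 = \left(58 \cdot \frac{1}{59} + 30504\right) + 372357 = \left(\frac{58}{59} + 30504\right) + 372357 = \frac{1799794}{59} + 372357 = \frac{23768857}{59}$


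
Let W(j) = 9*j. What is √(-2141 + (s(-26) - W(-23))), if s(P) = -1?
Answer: 3*I*√215 ≈ 43.989*I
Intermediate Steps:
√(-2141 + (s(-26) - W(-23))) = √(-2141 + (-1 - 9*(-23))) = √(-2141 + (-1 - 1*(-207))) = √(-2141 + (-1 + 207)) = √(-2141 + 206) = √(-1935) = 3*I*√215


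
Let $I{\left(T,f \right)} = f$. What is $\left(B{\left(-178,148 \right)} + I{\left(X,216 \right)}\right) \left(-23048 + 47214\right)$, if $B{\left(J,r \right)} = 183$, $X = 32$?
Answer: $9642234$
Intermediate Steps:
$\left(B{\left(-178,148 \right)} + I{\left(X,216 \right)}\right) \left(-23048 + 47214\right) = \left(183 + 216\right) \left(-23048 + 47214\right) = 399 \cdot 24166 = 9642234$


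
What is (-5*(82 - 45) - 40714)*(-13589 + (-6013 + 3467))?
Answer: 659905365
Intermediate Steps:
(-5*(82 - 45) - 40714)*(-13589 + (-6013 + 3467)) = (-5*37 - 40714)*(-13589 - 2546) = (-185 - 40714)*(-16135) = -40899*(-16135) = 659905365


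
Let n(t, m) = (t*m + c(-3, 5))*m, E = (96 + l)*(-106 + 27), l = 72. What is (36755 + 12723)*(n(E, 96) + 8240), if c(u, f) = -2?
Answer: -6051491100512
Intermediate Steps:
E = -13272 (E = (96 + 72)*(-106 + 27) = 168*(-79) = -13272)
n(t, m) = m*(-2 + m*t) (n(t, m) = (t*m - 2)*m = (m*t - 2)*m = (-2 + m*t)*m = m*(-2 + m*t))
(36755 + 12723)*(n(E, 96) + 8240) = (36755 + 12723)*(96*(-2 + 96*(-13272)) + 8240) = 49478*(96*(-2 - 1274112) + 8240) = 49478*(96*(-1274114) + 8240) = 49478*(-122314944 + 8240) = 49478*(-122306704) = -6051491100512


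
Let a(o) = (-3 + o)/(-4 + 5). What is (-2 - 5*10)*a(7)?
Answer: -208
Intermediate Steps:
a(o) = -3 + o (a(o) = (-3 + o)/1 = (-3 + o)*1 = -3 + o)
(-2 - 5*10)*a(7) = (-2 - 5*10)*(-3 + 7) = (-2 - 50)*4 = -52*4 = -208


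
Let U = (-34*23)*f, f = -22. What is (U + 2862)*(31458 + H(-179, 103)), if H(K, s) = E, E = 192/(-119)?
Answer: 75113258460/119 ≈ 6.3120e+8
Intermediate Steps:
E = -192/119 (E = 192*(-1/119) = -192/119 ≈ -1.6134)
H(K, s) = -192/119
U = 17204 (U = -34*23*(-22) = -782*(-22) = 17204)
(U + 2862)*(31458 + H(-179, 103)) = (17204 + 2862)*(31458 - 192/119) = 20066*(3743310/119) = 75113258460/119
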